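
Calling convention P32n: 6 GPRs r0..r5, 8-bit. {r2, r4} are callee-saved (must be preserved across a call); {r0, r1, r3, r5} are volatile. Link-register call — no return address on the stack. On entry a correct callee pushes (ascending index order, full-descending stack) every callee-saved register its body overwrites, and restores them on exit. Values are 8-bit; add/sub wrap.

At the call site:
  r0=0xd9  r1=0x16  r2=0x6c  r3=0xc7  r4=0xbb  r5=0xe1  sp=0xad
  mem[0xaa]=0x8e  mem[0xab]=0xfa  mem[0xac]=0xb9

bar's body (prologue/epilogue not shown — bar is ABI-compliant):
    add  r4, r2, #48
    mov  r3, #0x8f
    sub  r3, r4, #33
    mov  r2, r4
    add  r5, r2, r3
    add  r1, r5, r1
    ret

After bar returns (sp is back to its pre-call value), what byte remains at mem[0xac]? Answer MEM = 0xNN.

prologue: push r2 → mem[0xac]=0x6c, sp=0xac
prologue: push r4 → mem[0xab]=0xbb, sp=0xab
body[0] add  r4, r2, #48 → r4=0x9c
body[1] mov  r3, #0x8f → r3=0x8f
body[2] sub  r3, r4, #33 → r3=0x7b
body[3] mov  r2, r4 → r2=0x9c
body[4] add  r5, r2, r3 → r5=0x17
body[5] add  r1, r5, r1 → r1=0x2d
epilogue: pop r4=0xbb, sp=0xac
epilogue: pop r2=0x6c, sp=0xad
prologue pushed ['r2', 'r4'] at ['0xac', '0xab']

MEM = 0x6c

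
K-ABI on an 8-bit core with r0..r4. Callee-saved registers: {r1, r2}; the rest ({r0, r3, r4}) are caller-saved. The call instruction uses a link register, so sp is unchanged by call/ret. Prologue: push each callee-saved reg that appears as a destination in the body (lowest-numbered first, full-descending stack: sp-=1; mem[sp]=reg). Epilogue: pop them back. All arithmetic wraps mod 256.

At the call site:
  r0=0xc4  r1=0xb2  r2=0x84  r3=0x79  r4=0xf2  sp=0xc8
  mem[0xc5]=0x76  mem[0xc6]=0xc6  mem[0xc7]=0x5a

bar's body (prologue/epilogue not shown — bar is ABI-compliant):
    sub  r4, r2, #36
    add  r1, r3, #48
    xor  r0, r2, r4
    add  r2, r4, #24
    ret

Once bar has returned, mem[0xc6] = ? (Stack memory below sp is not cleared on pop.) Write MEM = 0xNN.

MEM = 0x84

prologue: push r1 → mem[0xc7]=0xb2, sp=0xc7
prologue: push r2 → mem[0xc6]=0x84, sp=0xc6
body[0] sub  r4, r2, #36 → r4=0x60
body[1] add  r1, r3, #48 → r1=0xa9
body[2] xor  r0, r2, r4 → r0=0xe4
body[3] add  r2, r4, #24 → r2=0x78
epilogue: pop r2=0x84, sp=0xc7
epilogue: pop r1=0xb2, sp=0xc8
prologue pushed ['r1', 'r2'] at ['0xc7', '0xc6']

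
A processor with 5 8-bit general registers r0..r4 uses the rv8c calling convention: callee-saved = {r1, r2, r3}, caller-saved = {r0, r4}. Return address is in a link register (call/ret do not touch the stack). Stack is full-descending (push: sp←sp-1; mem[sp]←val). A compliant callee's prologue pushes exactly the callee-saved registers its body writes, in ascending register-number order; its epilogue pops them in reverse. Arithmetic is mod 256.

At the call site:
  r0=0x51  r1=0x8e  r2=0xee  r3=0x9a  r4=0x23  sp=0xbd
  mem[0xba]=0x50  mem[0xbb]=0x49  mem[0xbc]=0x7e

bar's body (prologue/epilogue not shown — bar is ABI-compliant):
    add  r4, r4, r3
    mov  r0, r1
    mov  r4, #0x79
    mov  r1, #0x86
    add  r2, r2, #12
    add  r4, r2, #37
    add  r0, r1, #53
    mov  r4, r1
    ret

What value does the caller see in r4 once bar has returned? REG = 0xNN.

prologue: push r1 → mem[0xbc]=0x8e, sp=0xbc
prologue: push r2 → mem[0xbb]=0xee, sp=0xbb
body[0] add  r4, r4, r3 → r4=0xbd
body[1] mov  r0, r1 → r0=0x8e
body[2] mov  r4, #0x79 → r4=0x79
body[3] mov  r1, #0x86 → r1=0x86
body[4] add  r2, r2, #12 → r2=0xfa
body[5] add  r4, r2, #37 → r4=0x1f
body[6] add  r0, r1, #53 → r0=0xbb
body[7] mov  r4, r1 → r4=0x86
epilogue: pop r2=0xee, sp=0xbc
epilogue: pop r1=0x8e, sp=0xbd
r4 is caller-saved → body value

REG = 0x86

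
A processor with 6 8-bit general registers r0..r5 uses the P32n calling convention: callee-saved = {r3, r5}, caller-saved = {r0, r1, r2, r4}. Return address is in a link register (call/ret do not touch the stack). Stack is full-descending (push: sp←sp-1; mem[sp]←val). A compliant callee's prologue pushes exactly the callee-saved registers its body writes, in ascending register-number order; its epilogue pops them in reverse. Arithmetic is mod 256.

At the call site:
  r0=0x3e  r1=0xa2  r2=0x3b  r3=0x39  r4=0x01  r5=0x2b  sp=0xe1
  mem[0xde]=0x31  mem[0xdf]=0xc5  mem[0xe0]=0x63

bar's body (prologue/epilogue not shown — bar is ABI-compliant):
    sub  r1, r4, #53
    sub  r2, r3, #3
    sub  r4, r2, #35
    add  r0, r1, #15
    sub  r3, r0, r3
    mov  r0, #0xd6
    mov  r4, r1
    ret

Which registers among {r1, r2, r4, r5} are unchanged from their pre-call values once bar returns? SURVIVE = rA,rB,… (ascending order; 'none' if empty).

prologue: push r3 -> mem[0xe0]=0x39, sp=0xe0
body[0] sub  r1, r4, #53 -> r1=0xcc
body[1] sub  r2, r3, #3 -> r2=0x36
body[2] sub  r4, r2, #35 -> r4=0x13
body[3] add  r0, r1, #15 -> r0=0xdb
body[4] sub  r3, r0, r3 -> r3=0xa2
body[5] mov  r0, #0xd6 -> r0=0xd6
body[6] mov  r4, r1 -> r4=0xcc
epilogue: pop r3=0x39, sp=0xe1
r1: caller-saved, written=True
r2: caller-saved, written=True
r4: caller-saved, written=True
r5: callee-saved, written=False

SURVIVE = r5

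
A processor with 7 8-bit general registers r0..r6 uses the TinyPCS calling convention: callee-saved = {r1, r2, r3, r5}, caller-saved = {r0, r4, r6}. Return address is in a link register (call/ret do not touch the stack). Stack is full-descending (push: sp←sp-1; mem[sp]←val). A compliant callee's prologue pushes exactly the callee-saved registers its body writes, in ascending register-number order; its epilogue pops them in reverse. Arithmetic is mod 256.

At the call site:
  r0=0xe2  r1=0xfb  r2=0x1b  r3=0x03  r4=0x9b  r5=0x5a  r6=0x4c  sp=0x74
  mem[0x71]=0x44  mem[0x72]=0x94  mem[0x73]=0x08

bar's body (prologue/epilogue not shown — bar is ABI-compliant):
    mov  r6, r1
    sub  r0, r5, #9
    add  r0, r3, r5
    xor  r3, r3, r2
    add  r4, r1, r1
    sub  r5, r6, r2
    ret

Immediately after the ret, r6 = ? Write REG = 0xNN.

REG = 0xfb

prologue: push r3 -> mem[0x73]=0x03, sp=0x73
prologue: push r5 -> mem[0x72]=0x5a, sp=0x72
body[0] mov  r6, r1 -> r6=0xfb
body[1] sub  r0, r5, #9 -> r0=0x51
body[2] add  r0, r3, r5 -> r0=0x5d
body[3] xor  r3, r3, r2 -> r3=0x18
body[4] add  r4, r1, r1 -> r4=0xf6
body[5] sub  r5, r6, r2 -> r5=0xe0
epilogue: pop r5=0x5a, sp=0x73
epilogue: pop r3=0x03, sp=0x74
r6 is caller-saved -> body value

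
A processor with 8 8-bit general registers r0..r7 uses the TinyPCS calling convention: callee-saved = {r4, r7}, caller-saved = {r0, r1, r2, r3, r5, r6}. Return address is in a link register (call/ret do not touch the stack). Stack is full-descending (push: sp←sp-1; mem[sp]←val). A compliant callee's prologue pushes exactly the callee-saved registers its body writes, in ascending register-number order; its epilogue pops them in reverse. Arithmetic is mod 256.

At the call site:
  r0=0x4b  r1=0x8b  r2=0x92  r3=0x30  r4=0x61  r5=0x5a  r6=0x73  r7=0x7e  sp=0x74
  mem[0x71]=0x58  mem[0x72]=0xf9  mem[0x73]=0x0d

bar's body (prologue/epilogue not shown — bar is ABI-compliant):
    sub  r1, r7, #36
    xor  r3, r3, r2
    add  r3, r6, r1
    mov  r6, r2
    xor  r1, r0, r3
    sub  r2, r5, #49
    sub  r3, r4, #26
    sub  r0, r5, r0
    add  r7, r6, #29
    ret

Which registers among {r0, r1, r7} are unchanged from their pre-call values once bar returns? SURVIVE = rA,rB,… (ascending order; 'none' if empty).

SURVIVE = r7

prologue: push r7 → mem[0x73]=0x7e, sp=0x73
body[0] sub  r1, r7, #36 → r1=0x5a
body[1] xor  r3, r3, r2 → r3=0xa2
body[2] add  r3, r6, r1 → r3=0xcd
body[3] mov  r6, r2 → r6=0x92
body[4] xor  r1, r0, r3 → r1=0x86
body[5] sub  r2, r5, #49 → r2=0x29
body[6] sub  r3, r4, #26 → r3=0x47
body[7] sub  r0, r5, r0 → r0=0x0f
body[8] add  r7, r6, #29 → r7=0xaf
epilogue: pop r7=0x7e, sp=0x74
r0: caller-saved, written=True
r1: caller-saved, written=True
r7: callee-saved, written=True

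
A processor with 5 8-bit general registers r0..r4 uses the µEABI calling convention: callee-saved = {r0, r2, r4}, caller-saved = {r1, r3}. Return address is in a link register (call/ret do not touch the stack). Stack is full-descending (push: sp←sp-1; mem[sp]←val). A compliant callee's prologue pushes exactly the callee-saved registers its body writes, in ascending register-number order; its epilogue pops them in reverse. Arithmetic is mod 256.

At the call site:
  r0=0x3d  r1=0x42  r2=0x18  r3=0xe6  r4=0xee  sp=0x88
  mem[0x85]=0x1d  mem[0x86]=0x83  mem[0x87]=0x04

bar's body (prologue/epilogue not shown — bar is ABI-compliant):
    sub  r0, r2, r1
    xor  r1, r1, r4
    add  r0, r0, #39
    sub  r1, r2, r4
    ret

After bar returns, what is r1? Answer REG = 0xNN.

REG = 0x2a

prologue: push r0 → mem[0x87]=0x3d, sp=0x87
body[0] sub  r0, r2, r1 → r0=0xd6
body[1] xor  r1, r1, r4 → r1=0xac
body[2] add  r0, r0, #39 → r0=0xfd
body[3] sub  r1, r2, r4 → r1=0x2a
epilogue: pop r0=0x3d, sp=0x88
r1 is caller-saved → body value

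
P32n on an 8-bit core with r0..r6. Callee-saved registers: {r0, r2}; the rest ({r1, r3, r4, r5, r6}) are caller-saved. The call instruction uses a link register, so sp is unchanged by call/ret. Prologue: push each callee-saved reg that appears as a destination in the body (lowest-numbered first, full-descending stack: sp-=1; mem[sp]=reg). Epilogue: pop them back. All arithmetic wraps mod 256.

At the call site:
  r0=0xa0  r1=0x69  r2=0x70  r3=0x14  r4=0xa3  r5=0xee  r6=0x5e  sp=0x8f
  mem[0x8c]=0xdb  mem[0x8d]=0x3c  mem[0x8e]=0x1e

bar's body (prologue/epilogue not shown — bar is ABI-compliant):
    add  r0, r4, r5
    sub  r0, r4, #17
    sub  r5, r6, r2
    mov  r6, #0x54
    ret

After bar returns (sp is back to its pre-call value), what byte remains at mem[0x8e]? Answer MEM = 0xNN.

prologue: push r0 → mem[0x8e]=0xa0, sp=0x8e
body[0] add  r0, r4, r5 → r0=0x91
body[1] sub  r0, r4, #17 → r0=0x92
body[2] sub  r5, r6, r2 → r5=0xee
body[3] mov  r6, #0x54 → r6=0x54
epilogue: pop r0=0xa0, sp=0x8f
prologue pushed ['r0'] at ['0x8e']

MEM = 0xa0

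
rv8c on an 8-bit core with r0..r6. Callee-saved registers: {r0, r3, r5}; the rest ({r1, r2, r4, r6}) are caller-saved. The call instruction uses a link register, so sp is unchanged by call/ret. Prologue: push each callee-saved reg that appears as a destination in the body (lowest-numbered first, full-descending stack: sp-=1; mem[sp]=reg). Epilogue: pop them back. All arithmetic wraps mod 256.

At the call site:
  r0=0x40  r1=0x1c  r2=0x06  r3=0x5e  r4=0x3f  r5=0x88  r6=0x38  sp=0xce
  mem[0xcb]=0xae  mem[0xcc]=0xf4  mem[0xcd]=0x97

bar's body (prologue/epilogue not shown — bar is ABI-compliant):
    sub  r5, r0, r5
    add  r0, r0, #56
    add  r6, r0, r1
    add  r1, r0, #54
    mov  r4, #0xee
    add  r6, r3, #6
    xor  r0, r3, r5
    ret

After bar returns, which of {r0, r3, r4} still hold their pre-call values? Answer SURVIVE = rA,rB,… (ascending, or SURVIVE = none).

SURVIVE = r0,r3

prologue: push r0 -> mem[0xcd]=0x40, sp=0xcd
prologue: push r5 -> mem[0xcc]=0x88, sp=0xcc
body[0] sub  r5, r0, r5 -> r5=0xb8
body[1] add  r0, r0, #56 -> r0=0x78
body[2] add  r6, r0, r1 -> r6=0x94
body[3] add  r1, r0, #54 -> r1=0xae
body[4] mov  r4, #0xee -> r4=0xee
body[5] add  r6, r3, #6 -> r6=0x64
body[6] xor  r0, r3, r5 -> r0=0xe6
epilogue: pop r5=0x88, sp=0xcd
epilogue: pop r0=0x40, sp=0xce
r0: callee-saved, written=True
r3: callee-saved, written=False
r4: caller-saved, written=True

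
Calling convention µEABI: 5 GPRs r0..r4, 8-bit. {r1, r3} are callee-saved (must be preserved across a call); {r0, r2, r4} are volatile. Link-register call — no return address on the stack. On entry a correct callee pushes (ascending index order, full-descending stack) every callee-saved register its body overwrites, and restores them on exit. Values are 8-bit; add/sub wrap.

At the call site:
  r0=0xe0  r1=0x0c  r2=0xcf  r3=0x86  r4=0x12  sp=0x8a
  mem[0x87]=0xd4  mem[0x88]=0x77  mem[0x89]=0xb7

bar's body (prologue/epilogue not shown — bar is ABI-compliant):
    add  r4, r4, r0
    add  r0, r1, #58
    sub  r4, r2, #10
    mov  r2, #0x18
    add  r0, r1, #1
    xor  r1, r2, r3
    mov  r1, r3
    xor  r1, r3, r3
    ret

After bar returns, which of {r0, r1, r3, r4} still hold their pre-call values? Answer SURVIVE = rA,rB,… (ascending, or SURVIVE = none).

SURVIVE = r1,r3

prologue: push r1 → mem[0x89]=0x0c, sp=0x89
body[0] add  r4, r4, r0 → r4=0xf2
body[1] add  r0, r1, #58 → r0=0x46
body[2] sub  r4, r2, #10 → r4=0xc5
body[3] mov  r2, #0x18 → r2=0x18
body[4] add  r0, r1, #1 → r0=0x0d
body[5] xor  r1, r2, r3 → r1=0x9e
body[6] mov  r1, r3 → r1=0x86
body[7] xor  r1, r3, r3 → r1=0x00
epilogue: pop r1=0x0c, sp=0x8a
r0: caller-saved, written=True
r1: callee-saved, written=True
r3: callee-saved, written=False
r4: caller-saved, written=True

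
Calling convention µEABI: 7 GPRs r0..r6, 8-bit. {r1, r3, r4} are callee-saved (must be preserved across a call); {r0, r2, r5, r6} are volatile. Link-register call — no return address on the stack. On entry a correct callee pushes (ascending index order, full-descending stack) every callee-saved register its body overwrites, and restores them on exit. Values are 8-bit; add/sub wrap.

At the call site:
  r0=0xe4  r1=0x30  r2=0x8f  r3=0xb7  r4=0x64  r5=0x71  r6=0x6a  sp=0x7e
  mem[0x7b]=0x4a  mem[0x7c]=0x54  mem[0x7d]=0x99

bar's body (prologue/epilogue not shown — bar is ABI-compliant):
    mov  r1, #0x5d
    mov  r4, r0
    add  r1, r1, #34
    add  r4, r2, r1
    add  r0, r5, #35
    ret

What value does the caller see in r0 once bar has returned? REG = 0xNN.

prologue: push r1 -> mem[0x7d]=0x30, sp=0x7d
prologue: push r4 -> mem[0x7c]=0x64, sp=0x7c
body[0] mov  r1, #0x5d -> r1=0x5d
body[1] mov  r4, r0 -> r4=0xe4
body[2] add  r1, r1, #34 -> r1=0x7f
body[3] add  r4, r2, r1 -> r4=0x0e
body[4] add  r0, r5, #35 -> r0=0x94
epilogue: pop r4=0x64, sp=0x7d
epilogue: pop r1=0x30, sp=0x7e
r0 is caller-saved -> body value

REG = 0x94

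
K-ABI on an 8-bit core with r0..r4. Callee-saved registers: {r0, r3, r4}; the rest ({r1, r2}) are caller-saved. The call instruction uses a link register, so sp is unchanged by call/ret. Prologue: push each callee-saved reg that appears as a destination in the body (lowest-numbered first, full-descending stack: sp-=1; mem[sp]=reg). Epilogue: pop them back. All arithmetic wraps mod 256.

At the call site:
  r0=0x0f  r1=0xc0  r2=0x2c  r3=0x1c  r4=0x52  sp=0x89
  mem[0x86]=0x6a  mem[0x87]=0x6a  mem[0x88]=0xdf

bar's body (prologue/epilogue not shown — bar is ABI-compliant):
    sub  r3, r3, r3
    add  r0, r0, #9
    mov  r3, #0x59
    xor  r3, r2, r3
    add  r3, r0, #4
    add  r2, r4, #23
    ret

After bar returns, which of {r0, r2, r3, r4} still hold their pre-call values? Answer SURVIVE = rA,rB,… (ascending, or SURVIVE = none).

prologue: push r0 → mem[0x88]=0x0f, sp=0x88
prologue: push r3 → mem[0x87]=0x1c, sp=0x87
body[0] sub  r3, r3, r3 → r3=0x00
body[1] add  r0, r0, #9 → r0=0x18
body[2] mov  r3, #0x59 → r3=0x59
body[3] xor  r3, r2, r3 → r3=0x75
body[4] add  r3, r0, #4 → r3=0x1c
body[5] add  r2, r4, #23 → r2=0x69
epilogue: pop r3=0x1c, sp=0x88
epilogue: pop r0=0x0f, sp=0x89
r0: callee-saved, written=True
r2: caller-saved, written=True
r3: callee-saved, written=True
r4: callee-saved, written=False

SURVIVE = r0,r3,r4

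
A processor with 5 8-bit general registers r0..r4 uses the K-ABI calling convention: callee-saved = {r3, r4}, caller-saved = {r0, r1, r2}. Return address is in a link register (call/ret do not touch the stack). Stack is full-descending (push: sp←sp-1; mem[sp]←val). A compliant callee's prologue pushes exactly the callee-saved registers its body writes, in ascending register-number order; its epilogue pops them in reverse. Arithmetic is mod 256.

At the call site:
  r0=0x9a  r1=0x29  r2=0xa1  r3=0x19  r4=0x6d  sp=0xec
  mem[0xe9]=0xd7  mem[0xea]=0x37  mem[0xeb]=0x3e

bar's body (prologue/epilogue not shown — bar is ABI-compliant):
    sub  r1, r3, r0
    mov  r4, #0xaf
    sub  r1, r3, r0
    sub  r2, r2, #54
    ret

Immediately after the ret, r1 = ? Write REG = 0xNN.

prologue: push r4 -> mem[0xeb]=0x6d, sp=0xeb
body[0] sub  r1, r3, r0 -> r1=0x7f
body[1] mov  r4, #0xaf -> r4=0xaf
body[2] sub  r1, r3, r0 -> r1=0x7f
body[3] sub  r2, r2, #54 -> r2=0x6b
epilogue: pop r4=0x6d, sp=0xec
r1 is caller-saved -> body value

REG = 0x7f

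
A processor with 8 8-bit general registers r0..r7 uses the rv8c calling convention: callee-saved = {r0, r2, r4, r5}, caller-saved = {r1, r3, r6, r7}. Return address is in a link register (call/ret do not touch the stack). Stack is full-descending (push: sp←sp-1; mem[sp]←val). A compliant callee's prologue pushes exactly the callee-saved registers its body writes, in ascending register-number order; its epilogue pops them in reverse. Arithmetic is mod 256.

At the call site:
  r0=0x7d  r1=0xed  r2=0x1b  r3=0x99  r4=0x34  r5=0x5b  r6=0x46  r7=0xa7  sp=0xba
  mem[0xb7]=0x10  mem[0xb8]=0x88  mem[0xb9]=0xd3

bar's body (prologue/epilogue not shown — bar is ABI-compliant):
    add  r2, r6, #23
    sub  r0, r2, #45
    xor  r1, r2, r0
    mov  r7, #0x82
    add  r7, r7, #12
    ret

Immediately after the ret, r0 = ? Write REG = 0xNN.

prologue: push r0 -> mem[0xb9]=0x7d, sp=0xb9
prologue: push r2 -> mem[0xb8]=0x1b, sp=0xb8
body[0] add  r2, r6, #23 -> r2=0x5d
body[1] sub  r0, r2, #45 -> r0=0x30
body[2] xor  r1, r2, r0 -> r1=0x6d
body[3] mov  r7, #0x82 -> r7=0x82
body[4] add  r7, r7, #12 -> r7=0x8e
epilogue: pop r2=0x1b, sp=0xb9
epilogue: pop r0=0x7d, sp=0xba
r0 is callee-saved -> restored

REG = 0x7d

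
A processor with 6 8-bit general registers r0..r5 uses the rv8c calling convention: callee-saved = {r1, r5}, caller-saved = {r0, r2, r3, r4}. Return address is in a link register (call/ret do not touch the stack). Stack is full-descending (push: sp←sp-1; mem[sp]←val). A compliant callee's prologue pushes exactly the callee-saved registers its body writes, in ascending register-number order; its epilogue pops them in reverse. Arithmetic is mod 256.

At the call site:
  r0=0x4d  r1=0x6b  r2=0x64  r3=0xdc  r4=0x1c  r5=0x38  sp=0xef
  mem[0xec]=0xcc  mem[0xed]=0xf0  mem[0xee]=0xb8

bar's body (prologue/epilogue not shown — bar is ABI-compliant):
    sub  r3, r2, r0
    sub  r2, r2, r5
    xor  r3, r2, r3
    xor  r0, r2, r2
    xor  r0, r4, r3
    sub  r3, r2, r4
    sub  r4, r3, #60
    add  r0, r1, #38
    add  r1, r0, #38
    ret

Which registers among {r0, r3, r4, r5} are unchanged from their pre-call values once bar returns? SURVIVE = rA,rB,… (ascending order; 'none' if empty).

prologue: push r1 -> mem[0xee]=0x6b, sp=0xee
body[0] sub  r3, r2, r0 -> r3=0x17
body[1] sub  r2, r2, r5 -> r2=0x2c
body[2] xor  r3, r2, r3 -> r3=0x3b
body[3] xor  r0, r2, r2 -> r0=0x00
body[4] xor  r0, r4, r3 -> r0=0x27
body[5] sub  r3, r2, r4 -> r3=0x10
body[6] sub  r4, r3, #60 -> r4=0xd4
body[7] add  r0, r1, #38 -> r0=0x91
body[8] add  r1, r0, #38 -> r1=0xb7
epilogue: pop r1=0x6b, sp=0xef
r0: caller-saved, written=True
r3: caller-saved, written=True
r4: caller-saved, written=True
r5: callee-saved, written=False

SURVIVE = r5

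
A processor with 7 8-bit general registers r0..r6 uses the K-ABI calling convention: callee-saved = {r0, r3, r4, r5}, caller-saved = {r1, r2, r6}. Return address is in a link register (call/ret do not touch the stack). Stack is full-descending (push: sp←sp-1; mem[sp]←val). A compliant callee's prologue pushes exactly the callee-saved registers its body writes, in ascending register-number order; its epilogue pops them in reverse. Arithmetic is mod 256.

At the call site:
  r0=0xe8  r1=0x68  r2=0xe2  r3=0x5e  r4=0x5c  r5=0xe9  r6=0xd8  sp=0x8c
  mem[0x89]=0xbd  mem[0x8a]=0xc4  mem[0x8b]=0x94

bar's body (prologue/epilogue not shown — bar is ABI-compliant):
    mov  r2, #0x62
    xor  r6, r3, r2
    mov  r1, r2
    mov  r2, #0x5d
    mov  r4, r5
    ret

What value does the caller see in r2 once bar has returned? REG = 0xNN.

REG = 0x5d

prologue: push r4 -> mem[0x8b]=0x5c, sp=0x8b
body[0] mov  r2, #0x62 -> r2=0x62
body[1] xor  r6, r3, r2 -> r6=0x3c
body[2] mov  r1, r2 -> r1=0x62
body[3] mov  r2, #0x5d -> r2=0x5d
body[4] mov  r4, r5 -> r4=0xe9
epilogue: pop r4=0x5c, sp=0x8c
r2 is caller-saved -> body value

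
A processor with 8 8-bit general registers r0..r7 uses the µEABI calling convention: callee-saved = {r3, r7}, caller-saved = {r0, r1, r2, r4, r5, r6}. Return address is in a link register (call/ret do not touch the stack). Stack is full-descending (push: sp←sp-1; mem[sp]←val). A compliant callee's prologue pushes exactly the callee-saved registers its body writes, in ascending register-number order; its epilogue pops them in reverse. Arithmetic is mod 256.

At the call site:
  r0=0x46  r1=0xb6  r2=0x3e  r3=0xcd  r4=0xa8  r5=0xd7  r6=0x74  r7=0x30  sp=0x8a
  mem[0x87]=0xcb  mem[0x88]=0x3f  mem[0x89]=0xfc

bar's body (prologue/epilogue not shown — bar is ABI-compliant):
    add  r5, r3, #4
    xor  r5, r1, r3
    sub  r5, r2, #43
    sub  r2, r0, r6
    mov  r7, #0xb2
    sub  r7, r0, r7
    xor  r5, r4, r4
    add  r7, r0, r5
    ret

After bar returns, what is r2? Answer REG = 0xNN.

REG = 0xd2

prologue: push r7 -> mem[0x89]=0x30, sp=0x89
body[0] add  r5, r3, #4 -> r5=0xd1
body[1] xor  r5, r1, r3 -> r5=0x7b
body[2] sub  r5, r2, #43 -> r5=0x13
body[3] sub  r2, r0, r6 -> r2=0xd2
body[4] mov  r7, #0xb2 -> r7=0xb2
body[5] sub  r7, r0, r7 -> r7=0x94
body[6] xor  r5, r4, r4 -> r5=0x00
body[7] add  r7, r0, r5 -> r7=0x46
epilogue: pop r7=0x30, sp=0x8a
r2 is caller-saved -> body value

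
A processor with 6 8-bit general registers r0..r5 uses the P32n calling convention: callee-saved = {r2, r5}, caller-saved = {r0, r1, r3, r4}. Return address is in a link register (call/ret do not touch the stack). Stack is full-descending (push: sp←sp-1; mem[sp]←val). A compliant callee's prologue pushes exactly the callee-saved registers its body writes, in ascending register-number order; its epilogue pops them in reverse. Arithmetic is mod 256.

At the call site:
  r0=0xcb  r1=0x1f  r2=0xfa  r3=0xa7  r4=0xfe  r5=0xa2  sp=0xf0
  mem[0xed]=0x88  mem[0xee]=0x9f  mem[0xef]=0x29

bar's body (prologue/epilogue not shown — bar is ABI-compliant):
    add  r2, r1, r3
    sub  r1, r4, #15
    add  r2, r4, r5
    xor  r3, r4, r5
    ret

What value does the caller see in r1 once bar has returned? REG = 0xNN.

prologue: push r2 → mem[0xef]=0xfa, sp=0xef
body[0] add  r2, r1, r3 → r2=0xc6
body[1] sub  r1, r4, #15 → r1=0xef
body[2] add  r2, r4, r5 → r2=0xa0
body[3] xor  r3, r4, r5 → r3=0x5c
epilogue: pop r2=0xfa, sp=0xf0
r1 is caller-saved → body value

REG = 0xef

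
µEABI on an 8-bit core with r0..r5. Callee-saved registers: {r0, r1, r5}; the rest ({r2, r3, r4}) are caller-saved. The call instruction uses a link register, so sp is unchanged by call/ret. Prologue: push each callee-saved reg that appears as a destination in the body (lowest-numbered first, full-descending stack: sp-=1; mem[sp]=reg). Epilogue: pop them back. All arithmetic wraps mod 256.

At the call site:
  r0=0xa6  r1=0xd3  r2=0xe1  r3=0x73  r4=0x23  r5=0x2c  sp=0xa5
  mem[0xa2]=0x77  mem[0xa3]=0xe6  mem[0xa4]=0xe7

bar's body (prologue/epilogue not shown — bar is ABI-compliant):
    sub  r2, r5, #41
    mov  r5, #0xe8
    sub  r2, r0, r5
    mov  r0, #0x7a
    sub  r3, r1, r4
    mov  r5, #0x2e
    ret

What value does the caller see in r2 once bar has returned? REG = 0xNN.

prologue: push r0 -> mem[0xa4]=0xa6, sp=0xa4
prologue: push r5 -> mem[0xa3]=0x2c, sp=0xa3
body[0] sub  r2, r5, #41 -> r2=0x03
body[1] mov  r5, #0xe8 -> r5=0xe8
body[2] sub  r2, r0, r5 -> r2=0xbe
body[3] mov  r0, #0x7a -> r0=0x7a
body[4] sub  r3, r1, r4 -> r3=0xb0
body[5] mov  r5, #0x2e -> r5=0x2e
epilogue: pop r5=0x2c, sp=0xa4
epilogue: pop r0=0xa6, sp=0xa5
r2 is caller-saved -> body value

REG = 0xbe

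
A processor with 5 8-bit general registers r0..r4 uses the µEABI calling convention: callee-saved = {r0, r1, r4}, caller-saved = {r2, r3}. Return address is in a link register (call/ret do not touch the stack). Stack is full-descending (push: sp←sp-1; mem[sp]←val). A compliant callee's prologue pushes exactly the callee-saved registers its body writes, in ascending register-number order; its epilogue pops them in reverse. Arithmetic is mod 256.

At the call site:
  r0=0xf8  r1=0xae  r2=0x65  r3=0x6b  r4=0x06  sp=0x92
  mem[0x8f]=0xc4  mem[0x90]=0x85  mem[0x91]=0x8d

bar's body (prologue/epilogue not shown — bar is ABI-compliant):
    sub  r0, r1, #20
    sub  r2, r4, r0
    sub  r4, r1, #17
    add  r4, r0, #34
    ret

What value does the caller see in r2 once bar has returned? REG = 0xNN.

REG = 0x6c

prologue: push r0 → mem[0x91]=0xf8, sp=0x91
prologue: push r4 → mem[0x90]=0x06, sp=0x90
body[0] sub  r0, r1, #20 → r0=0x9a
body[1] sub  r2, r4, r0 → r2=0x6c
body[2] sub  r4, r1, #17 → r4=0x9d
body[3] add  r4, r0, #34 → r4=0xbc
epilogue: pop r4=0x06, sp=0x91
epilogue: pop r0=0xf8, sp=0x92
r2 is caller-saved → body value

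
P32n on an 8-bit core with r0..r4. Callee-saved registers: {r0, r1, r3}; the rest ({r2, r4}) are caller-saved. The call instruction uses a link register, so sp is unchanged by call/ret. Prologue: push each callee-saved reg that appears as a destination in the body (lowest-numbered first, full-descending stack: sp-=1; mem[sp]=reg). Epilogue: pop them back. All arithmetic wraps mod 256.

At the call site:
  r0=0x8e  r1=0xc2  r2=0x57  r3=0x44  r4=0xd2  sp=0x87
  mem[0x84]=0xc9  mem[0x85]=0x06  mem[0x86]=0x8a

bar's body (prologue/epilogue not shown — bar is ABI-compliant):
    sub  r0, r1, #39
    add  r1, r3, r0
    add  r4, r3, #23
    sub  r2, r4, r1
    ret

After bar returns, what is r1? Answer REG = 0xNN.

prologue: push r0 → mem[0x86]=0x8e, sp=0x86
prologue: push r1 → mem[0x85]=0xc2, sp=0x85
body[0] sub  r0, r1, #39 → r0=0x9b
body[1] add  r1, r3, r0 → r1=0xdf
body[2] add  r4, r3, #23 → r4=0x5b
body[3] sub  r2, r4, r1 → r2=0x7c
epilogue: pop r1=0xc2, sp=0x86
epilogue: pop r0=0x8e, sp=0x87
r1 is callee-saved → restored

REG = 0xc2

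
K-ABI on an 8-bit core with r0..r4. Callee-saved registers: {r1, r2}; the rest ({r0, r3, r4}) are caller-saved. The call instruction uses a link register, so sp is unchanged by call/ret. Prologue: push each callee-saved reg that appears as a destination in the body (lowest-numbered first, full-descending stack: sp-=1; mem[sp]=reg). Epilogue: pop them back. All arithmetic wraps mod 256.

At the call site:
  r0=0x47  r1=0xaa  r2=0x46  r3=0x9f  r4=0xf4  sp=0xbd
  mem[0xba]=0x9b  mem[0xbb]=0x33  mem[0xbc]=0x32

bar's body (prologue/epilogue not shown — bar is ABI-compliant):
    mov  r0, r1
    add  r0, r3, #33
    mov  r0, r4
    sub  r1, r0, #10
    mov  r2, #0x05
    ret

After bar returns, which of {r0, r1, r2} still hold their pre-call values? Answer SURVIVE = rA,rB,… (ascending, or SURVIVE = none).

SURVIVE = r1,r2

prologue: push r1 -> mem[0xbc]=0xaa, sp=0xbc
prologue: push r2 -> mem[0xbb]=0x46, sp=0xbb
body[0] mov  r0, r1 -> r0=0xaa
body[1] add  r0, r3, #33 -> r0=0xc0
body[2] mov  r0, r4 -> r0=0xf4
body[3] sub  r1, r0, #10 -> r1=0xea
body[4] mov  r2, #0x05 -> r2=0x05
epilogue: pop r2=0x46, sp=0xbc
epilogue: pop r1=0xaa, sp=0xbd
r0: caller-saved, written=True
r1: callee-saved, written=True
r2: callee-saved, written=True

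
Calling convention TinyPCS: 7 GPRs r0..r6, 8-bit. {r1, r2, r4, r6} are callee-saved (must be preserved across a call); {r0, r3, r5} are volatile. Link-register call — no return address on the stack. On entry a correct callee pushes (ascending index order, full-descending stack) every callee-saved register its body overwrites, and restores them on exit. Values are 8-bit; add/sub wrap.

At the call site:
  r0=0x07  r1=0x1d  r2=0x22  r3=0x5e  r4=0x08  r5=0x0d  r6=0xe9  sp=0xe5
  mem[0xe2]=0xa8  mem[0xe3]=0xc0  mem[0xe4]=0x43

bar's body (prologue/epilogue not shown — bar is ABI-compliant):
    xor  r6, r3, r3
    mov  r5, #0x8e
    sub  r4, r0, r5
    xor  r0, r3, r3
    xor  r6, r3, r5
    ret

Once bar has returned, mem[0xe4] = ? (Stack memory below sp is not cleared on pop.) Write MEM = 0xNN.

prologue: push r4 -> mem[0xe4]=0x08, sp=0xe4
prologue: push r6 -> mem[0xe3]=0xe9, sp=0xe3
body[0] xor  r6, r3, r3 -> r6=0x00
body[1] mov  r5, #0x8e -> r5=0x8e
body[2] sub  r4, r0, r5 -> r4=0x79
body[3] xor  r0, r3, r3 -> r0=0x00
body[4] xor  r6, r3, r5 -> r6=0xd0
epilogue: pop r6=0xe9, sp=0xe4
epilogue: pop r4=0x08, sp=0xe5
prologue pushed ['r4', 'r6'] at ['0xe4', '0xe3']

MEM = 0x08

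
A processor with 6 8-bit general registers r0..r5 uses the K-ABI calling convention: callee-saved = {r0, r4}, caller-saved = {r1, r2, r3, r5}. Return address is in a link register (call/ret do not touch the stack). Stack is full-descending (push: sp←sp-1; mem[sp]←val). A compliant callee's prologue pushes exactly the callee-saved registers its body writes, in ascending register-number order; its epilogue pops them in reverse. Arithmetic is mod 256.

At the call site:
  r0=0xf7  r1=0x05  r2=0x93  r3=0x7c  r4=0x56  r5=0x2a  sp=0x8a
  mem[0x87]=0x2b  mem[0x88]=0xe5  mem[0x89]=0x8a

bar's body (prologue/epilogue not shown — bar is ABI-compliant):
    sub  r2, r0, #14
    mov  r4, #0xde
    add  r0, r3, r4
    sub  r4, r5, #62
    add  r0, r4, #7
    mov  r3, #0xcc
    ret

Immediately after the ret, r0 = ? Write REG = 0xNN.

REG = 0xf7

prologue: push r0 → mem[0x89]=0xf7, sp=0x89
prologue: push r4 → mem[0x88]=0x56, sp=0x88
body[0] sub  r2, r0, #14 → r2=0xe9
body[1] mov  r4, #0xde → r4=0xde
body[2] add  r0, r3, r4 → r0=0x5a
body[3] sub  r4, r5, #62 → r4=0xec
body[4] add  r0, r4, #7 → r0=0xf3
body[5] mov  r3, #0xcc → r3=0xcc
epilogue: pop r4=0x56, sp=0x89
epilogue: pop r0=0xf7, sp=0x8a
r0 is callee-saved → restored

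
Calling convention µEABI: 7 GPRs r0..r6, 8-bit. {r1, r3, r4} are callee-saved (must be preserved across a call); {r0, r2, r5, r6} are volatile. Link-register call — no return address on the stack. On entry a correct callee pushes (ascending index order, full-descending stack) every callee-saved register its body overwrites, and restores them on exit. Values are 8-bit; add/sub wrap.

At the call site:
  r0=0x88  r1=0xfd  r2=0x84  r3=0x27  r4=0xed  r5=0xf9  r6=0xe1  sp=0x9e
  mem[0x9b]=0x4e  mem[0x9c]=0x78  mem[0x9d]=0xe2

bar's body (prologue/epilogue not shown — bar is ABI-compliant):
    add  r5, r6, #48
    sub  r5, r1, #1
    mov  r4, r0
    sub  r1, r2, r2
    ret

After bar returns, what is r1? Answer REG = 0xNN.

REG = 0xfd

prologue: push r1 → mem[0x9d]=0xfd, sp=0x9d
prologue: push r4 → mem[0x9c]=0xed, sp=0x9c
body[0] add  r5, r6, #48 → r5=0x11
body[1] sub  r5, r1, #1 → r5=0xfc
body[2] mov  r4, r0 → r4=0x88
body[3] sub  r1, r2, r2 → r1=0x00
epilogue: pop r4=0xed, sp=0x9d
epilogue: pop r1=0xfd, sp=0x9e
r1 is callee-saved → restored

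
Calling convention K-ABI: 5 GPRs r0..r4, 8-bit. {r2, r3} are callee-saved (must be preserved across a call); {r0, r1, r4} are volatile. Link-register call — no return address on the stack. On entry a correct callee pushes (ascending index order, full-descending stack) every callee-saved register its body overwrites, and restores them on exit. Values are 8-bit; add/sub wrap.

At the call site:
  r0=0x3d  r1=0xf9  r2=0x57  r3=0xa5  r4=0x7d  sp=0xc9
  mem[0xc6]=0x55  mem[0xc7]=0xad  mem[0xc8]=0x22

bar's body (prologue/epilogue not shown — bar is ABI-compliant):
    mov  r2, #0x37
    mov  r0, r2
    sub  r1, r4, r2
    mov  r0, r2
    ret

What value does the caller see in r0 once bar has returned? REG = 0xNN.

prologue: push r2 → mem[0xc8]=0x57, sp=0xc8
body[0] mov  r2, #0x37 → r2=0x37
body[1] mov  r0, r2 → r0=0x37
body[2] sub  r1, r4, r2 → r1=0x46
body[3] mov  r0, r2 → r0=0x37
epilogue: pop r2=0x57, sp=0xc9
r0 is caller-saved → body value

REG = 0x37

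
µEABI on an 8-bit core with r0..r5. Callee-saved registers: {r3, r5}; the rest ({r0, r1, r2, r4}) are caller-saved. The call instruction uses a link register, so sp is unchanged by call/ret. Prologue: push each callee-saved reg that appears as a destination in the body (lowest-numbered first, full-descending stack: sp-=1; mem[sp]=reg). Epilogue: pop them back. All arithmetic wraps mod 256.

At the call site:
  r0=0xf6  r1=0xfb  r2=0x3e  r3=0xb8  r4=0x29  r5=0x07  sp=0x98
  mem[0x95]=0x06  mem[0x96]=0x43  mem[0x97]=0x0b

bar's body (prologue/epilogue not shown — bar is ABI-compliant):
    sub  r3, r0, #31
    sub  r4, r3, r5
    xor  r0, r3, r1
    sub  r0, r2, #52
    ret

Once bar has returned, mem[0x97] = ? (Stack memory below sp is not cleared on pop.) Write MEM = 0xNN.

prologue: push r3 -> mem[0x97]=0xb8, sp=0x97
body[0] sub  r3, r0, #31 -> r3=0xd7
body[1] sub  r4, r3, r5 -> r4=0xd0
body[2] xor  r0, r3, r1 -> r0=0x2c
body[3] sub  r0, r2, #52 -> r0=0x0a
epilogue: pop r3=0xb8, sp=0x98
prologue pushed ['r3'] at ['0x97']

MEM = 0xb8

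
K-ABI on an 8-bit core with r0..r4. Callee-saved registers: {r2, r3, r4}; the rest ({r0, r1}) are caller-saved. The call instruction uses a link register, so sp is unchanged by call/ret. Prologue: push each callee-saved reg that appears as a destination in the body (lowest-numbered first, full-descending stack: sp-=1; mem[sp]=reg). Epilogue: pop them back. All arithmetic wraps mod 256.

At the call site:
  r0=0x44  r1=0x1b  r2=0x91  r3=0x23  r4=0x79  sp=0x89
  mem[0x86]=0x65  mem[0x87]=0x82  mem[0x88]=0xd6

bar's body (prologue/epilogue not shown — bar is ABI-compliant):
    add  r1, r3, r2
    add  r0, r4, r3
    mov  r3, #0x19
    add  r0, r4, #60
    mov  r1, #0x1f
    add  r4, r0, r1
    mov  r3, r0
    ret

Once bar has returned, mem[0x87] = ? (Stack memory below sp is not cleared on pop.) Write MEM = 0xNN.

MEM = 0x79

prologue: push r3 -> mem[0x88]=0x23, sp=0x88
prologue: push r4 -> mem[0x87]=0x79, sp=0x87
body[0] add  r1, r3, r2 -> r1=0xb4
body[1] add  r0, r4, r3 -> r0=0x9c
body[2] mov  r3, #0x19 -> r3=0x19
body[3] add  r0, r4, #60 -> r0=0xb5
body[4] mov  r1, #0x1f -> r1=0x1f
body[5] add  r4, r0, r1 -> r4=0xd4
body[6] mov  r3, r0 -> r3=0xb5
epilogue: pop r4=0x79, sp=0x88
epilogue: pop r3=0x23, sp=0x89
prologue pushed ['r3', 'r4'] at ['0x88', '0x87']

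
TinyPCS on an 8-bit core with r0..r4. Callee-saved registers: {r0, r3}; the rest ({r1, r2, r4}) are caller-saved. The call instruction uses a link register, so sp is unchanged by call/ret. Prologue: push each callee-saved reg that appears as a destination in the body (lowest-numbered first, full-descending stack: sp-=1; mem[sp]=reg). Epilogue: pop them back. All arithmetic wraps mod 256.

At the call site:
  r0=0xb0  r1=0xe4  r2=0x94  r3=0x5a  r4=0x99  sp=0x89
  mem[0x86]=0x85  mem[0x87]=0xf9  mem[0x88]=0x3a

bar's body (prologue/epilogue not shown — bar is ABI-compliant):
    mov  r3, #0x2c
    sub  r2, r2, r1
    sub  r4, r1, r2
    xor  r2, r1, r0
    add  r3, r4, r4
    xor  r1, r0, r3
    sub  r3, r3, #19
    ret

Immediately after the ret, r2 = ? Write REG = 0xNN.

prologue: push r3 -> mem[0x88]=0x5a, sp=0x88
body[0] mov  r3, #0x2c -> r3=0x2c
body[1] sub  r2, r2, r1 -> r2=0xb0
body[2] sub  r4, r1, r2 -> r4=0x34
body[3] xor  r2, r1, r0 -> r2=0x54
body[4] add  r3, r4, r4 -> r3=0x68
body[5] xor  r1, r0, r3 -> r1=0xd8
body[6] sub  r3, r3, #19 -> r3=0x55
epilogue: pop r3=0x5a, sp=0x89
r2 is caller-saved -> body value

REG = 0x54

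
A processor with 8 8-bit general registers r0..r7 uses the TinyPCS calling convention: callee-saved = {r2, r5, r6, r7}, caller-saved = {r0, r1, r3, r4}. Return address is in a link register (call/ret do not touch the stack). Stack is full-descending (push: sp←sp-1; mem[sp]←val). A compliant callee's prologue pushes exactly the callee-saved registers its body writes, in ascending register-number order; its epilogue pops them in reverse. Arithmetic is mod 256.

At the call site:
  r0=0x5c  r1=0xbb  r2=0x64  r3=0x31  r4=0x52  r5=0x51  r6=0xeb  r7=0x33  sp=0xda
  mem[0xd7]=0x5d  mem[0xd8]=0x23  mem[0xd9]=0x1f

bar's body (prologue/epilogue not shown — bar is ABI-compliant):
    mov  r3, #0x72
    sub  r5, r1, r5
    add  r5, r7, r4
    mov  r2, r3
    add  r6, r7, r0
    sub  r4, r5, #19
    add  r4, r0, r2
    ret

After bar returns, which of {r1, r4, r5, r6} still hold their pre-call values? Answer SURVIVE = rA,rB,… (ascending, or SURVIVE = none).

SURVIVE = r1,r5,r6

prologue: push r2 -> mem[0xd9]=0x64, sp=0xd9
prologue: push r5 -> mem[0xd8]=0x51, sp=0xd8
prologue: push r6 -> mem[0xd7]=0xeb, sp=0xd7
body[0] mov  r3, #0x72 -> r3=0x72
body[1] sub  r5, r1, r5 -> r5=0x6a
body[2] add  r5, r7, r4 -> r5=0x85
body[3] mov  r2, r3 -> r2=0x72
body[4] add  r6, r7, r0 -> r6=0x8f
body[5] sub  r4, r5, #19 -> r4=0x72
body[6] add  r4, r0, r2 -> r4=0xce
epilogue: pop r6=0xeb, sp=0xd8
epilogue: pop r5=0x51, sp=0xd9
epilogue: pop r2=0x64, sp=0xda
r1: caller-saved, written=False
r4: caller-saved, written=True
r5: callee-saved, written=True
r6: callee-saved, written=True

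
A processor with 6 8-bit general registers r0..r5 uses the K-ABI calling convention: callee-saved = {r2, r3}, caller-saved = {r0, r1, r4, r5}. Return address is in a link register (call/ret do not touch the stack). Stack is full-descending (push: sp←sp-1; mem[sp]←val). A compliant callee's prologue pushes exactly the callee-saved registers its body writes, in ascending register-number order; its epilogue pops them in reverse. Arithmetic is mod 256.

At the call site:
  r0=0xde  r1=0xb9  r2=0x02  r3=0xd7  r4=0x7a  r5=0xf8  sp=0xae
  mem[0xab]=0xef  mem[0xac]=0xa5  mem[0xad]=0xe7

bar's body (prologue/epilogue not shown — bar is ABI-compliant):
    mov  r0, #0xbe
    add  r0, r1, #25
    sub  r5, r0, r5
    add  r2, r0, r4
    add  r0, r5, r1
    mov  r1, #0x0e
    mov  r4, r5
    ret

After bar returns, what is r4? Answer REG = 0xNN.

REG = 0xda

prologue: push r2 -> mem[0xad]=0x02, sp=0xad
body[0] mov  r0, #0xbe -> r0=0xbe
body[1] add  r0, r1, #25 -> r0=0xd2
body[2] sub  r5, r0, r5 -> r5=0xda
body[3] add  r2, r0, r4 -> r2=0x4c
body[4] add  r0, r5, r1 -> r0=0x93
body[5] mov  r1, #0x0e -> r1=0x0e
body[6] mov  r4, r5 -> r4=0xda
epilogue: pop r2=0x02, sp=0xae
r4 is caller-saved -> body value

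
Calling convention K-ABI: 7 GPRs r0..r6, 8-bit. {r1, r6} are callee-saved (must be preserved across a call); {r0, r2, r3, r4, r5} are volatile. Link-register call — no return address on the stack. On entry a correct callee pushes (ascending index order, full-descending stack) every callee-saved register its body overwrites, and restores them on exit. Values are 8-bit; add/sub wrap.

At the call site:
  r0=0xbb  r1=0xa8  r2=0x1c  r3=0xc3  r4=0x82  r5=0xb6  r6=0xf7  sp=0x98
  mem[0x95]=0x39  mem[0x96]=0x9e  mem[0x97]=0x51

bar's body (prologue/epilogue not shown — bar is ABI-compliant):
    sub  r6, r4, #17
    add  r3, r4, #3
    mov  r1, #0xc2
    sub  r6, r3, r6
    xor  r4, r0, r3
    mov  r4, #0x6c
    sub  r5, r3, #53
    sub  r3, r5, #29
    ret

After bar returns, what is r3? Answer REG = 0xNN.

REG = 0x33

prologue: push r1 -> mem[0x97]=0xa8, sp=0x97
prologue: push r6 -> mem[0x96]=0xf7, sp=0x96
body[0] sub  r6, r4, #17 -> r6=0x71
body[1] add  r3, r4, #3 -> r3=0x85
body[2] mov  r1, #0xc2 -> r1=0xc2
body[3] sub  r6, r3, r6 -> r6=0x14
body[4] xor  r4, r0, r3 -> r4=0x3e
body[5] mov  r4, #0x6c -> r4=0x6c
body[6] sub  r5, r3, #53 -> r5=0x50
body[7] sub  r3, r5, #29 -> r3=0x33
epilogue: pop r6=0xf7, sp=0x97
epilogue: pop r1=0xa8, sp=0x98
r3 is caller-saved -> body value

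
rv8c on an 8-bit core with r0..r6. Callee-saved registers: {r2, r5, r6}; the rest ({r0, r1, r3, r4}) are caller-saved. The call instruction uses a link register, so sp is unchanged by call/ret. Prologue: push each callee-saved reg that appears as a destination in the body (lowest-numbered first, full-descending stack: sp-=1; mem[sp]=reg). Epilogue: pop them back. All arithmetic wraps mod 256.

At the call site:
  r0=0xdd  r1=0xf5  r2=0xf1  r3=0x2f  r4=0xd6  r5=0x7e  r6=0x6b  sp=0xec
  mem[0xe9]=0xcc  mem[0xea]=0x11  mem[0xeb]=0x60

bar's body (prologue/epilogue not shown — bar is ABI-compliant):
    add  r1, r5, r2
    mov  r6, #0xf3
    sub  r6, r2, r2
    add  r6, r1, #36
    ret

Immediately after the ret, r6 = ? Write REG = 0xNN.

prologue: push r6 → mem[0xeb]=0x6b, sp=0xeb
body[0] add  r1, r5, r2 → r1=0x6f
body[1] mov  r6, #0xf3 → r6=0xf3
body[2] sub  r6, r2, r2 → r6=0x00
body[3] add  r6, r1, #36 → r6=0x93
epilogue: pop r6=0x6b, sp=0xec
r6 is callee-saved → restored

REG = 0x6b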